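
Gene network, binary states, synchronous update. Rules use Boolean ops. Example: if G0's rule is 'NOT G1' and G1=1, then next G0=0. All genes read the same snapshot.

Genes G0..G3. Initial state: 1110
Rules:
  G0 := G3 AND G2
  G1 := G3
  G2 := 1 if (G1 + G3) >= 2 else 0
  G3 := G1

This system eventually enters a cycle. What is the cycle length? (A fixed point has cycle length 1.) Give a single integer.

Answer: 2

Derivation:
Step 0: 1110
Step 1: G0=G3&G2=0&1=0 G1=G3=0 G2=(1+0>=2)=0 G3=G1=1 -> 0001
Step 2: G0=G3&G2=1&0=0 G1=G3=1 G2=(0+1>=2)=0 G3=G1=0 -> 0100
Step 3: G0=G3&G2=0&0=0 G1=G3=0 G2=(1+0>=2)=0 G3=G1=1 -> 0001
State from step 3 equals state from step 1 -> cycle length 2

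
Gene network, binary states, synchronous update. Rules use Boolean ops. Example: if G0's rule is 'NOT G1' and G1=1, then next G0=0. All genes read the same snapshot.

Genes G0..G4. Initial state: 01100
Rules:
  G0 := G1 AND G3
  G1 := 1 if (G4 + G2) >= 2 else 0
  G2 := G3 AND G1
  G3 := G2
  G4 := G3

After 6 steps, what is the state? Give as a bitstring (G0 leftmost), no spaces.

Step 1: G0=G1&G3=1&0=0 G1=(0+1>=2)=0 G2=G3&G1=0&1=0 G3=G2=1 G4=G3=0 -> 00010
Step 2: G0=G1&G3=0&1=0 G1=(0+0>=2)=0 G2=G3&G1=1&0=0 G3=G2=0 G4=G3=1 -> 00001
Step 3: G0=G1&G3=0&0=0 G1=(1+0>=2)=0 G2=G3&G1=0&0=0 G3=G2=0 G4=G3=0 -> 00000
Step 4: G0=G1&G3=0&0=0 G1=(0+0>=2)=0 G2=G3&G1=0&0=0 G3=G2=0 G4=G3=0 -> 00000
Step 5: G0=G1&G3=0&0=0 G1=(0+0>=2)=0 G2=G3&G1=0&0=0 G3=G2=0 G4=G3=0 -> 00000
Step 6: G0=G1&G3=0&0=0 G1=(0+0>=2)=0 G2=G3&G1=0&0=0 G3=G2=0 G4=G3=0 -> 00000

00000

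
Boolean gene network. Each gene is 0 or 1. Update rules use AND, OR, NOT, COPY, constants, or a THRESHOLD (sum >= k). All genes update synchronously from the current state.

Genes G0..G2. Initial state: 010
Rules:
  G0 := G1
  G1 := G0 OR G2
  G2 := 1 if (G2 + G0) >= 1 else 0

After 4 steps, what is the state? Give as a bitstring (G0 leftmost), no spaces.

Step 1: G0=G1=1 G1=G0|G2=0|0=0 G2=(0+0>=1)=0 -> 100
Step 2: G0=G1=0 G1=G0|G2=1|0=1 G2=(0+1>=1)=1 -> 011
Step 3: G0=G1=1 G1=G0|G2=0|1=1 G2=(1+0>=1)=1 -> 111
Step 4: G0=G1=1 G1=G0|G2=1|1=1 G2=(1+1>=1)=1 -> 111

111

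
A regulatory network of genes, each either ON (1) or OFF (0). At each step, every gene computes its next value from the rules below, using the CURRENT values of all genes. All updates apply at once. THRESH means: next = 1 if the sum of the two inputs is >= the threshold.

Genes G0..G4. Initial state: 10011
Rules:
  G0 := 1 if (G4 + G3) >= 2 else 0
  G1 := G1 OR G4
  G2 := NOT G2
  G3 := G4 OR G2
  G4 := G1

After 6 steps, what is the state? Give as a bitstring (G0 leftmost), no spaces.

Step 1: G0=(1+1>=2)=1 G1=G1|G4=0|1=1 G2=NOT G2=NOT 0=1 G3=G4|G2=1|0=1 G4=G1=0 -> 11110
Step 2: G0=(0+1>=2)=0 G1=G1|G4=1|0=1 G2=NOT G2=NOT 1=0 G3=G4|G2=0|1=1 G4=G1=1 -> 01011
Step 3: G0=(1+1>=2)=1 G1=G1|G4=1|1=1 G2=NOT G2=NOT 0=1 G3=G4|G2=1|0=1 G4=G1=1 -> 11111
Step 4: G0=(1+1>=2)=1 G1=G1|G4=1|1=1 G2=NOT G2=NOT 1=0 G3=G4|G2=1|1=1 G4=G1=1 -> 11011
Step 5: G0=(1+1>=2)=1 G1=G1|G4=1|1=1 G2=NOT G2=NOT 0=1 G3=G4|G2=1|0=1 G4=G1=1 -> 11111
Step 6: G0=(1+1>=2)=1 G1=G1|G4=1|1=1 G2=NOT G2=NOT 1=0 G3=G4|G2=1|1=1 G4=G1=1 -> 11011

11011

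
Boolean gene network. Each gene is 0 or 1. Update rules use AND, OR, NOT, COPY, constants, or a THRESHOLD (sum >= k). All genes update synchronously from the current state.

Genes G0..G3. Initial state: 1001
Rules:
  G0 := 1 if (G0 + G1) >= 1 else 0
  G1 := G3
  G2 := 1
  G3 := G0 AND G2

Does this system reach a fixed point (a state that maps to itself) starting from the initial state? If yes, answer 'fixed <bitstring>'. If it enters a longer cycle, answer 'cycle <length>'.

Answer: fixed 1111

Derivation:
Step 0: 1001
Step 1: G0=(1+0>=1)=1 G1=G3=1 G2=1(const) G3=G0&G2=1&0=0 -> 1110
Step 2: G0=(1+1>=1)=1 G1=G3=0 G2=1(const) G3=G0&G2=1&1=1 -> 1011
Step 3: G0=(1+0>=1)=1 G1=G3=1 G2=1(const) G3=G0&G2=1&1=1 -> 1111
Step 4: G0=(1+1>=1)=1 G1=G3=1 G2=1(const) G3=G0&G2=1&1=1 -> 1111
Fixed point reached at step 3: 1111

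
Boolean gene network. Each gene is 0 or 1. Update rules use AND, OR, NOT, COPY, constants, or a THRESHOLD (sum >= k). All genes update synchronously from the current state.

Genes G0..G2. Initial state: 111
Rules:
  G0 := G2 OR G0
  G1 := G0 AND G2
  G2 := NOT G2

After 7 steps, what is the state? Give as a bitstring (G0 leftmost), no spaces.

Step 1: G0=G2|G0=1|1=1 G1=G0&G2=1&1=1 G2=NOT G2=NOT 1=0 -> 110
Step 2: G0=G2|G0=0|1=1 G1=G0&G2=1&0=0 G2=NOT G2=NOT 0=1 -> 101
Step 3: G0=G2|G0=1|1=1 G1=G0&G2=1&1=1 G2=NOT G2=NOT 1=0 -> 110
Step 4: G0=G2|G0=0|1=1 G1=G0&G2=1&0=0 G2=NOT G2=NOT 0=1 -> 101
Step 5: G0=G2|G0=1|1=1 G1=G0&G2=1&1=1 G2=NOT G2=NOT 1=0 -> 110
Step 6: G0=G2|G0=0|1=1 G1=G0&G2=1&0=0 G2=NOT G2=NOT 0=1 -> 101
Step 7: G0=G2|G0=1|1=1 G1=G0&G2=1&1=1 G2=NOT G2=NOT 1=0 -> 110

110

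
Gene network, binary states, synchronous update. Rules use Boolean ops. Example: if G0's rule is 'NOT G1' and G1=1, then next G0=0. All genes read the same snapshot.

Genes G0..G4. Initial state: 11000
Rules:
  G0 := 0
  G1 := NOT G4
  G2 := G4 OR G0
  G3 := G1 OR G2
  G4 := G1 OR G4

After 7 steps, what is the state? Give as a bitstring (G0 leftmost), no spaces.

Step 1: G0=0(const) G1=NOT G4=NOT 0=1 G2=G4|G0=0|1=1 G3=G1|G2=1|0=1 G4=G1|G4=1|0=1 -> 01111
Step 2: G0=0(const) G1=NOT G4=NOT 1=0 G2=G4|G0=1|0=1 G3=G1|G2=1|1=1 G4=G1|G4=1|1=1 -> 00111
Step 3: G0=0(const) G1=NOT G4=NOT 1=0 G2=G4|G0=1|0=1 G3=G1|G2=0|1=1 G4=G1|G4=0|1=1 -> 00111
Step 4: G0=0(const) G1=NOT G4=NOT 1=0 G2=G4|G0=1|0=1 G3=G1|G2=0|1=1 G4=G1|G4=0|1=1 -> 00111
Step 5: G0=0(const) G1=NOT G4=NOT 1=0 G2=G4|G0=1|0=1 G3=G1|G2=0|1=1 G4=G1|G4=0|1=1 -> 00111
Step 6: G0=0(const) G1=NOT G4=NOT 1=0 G2=G4|G0=1|0=1 G3=G1|G2=0|1=1 G4=G1|G4=0|1=1 -> 00111
Step 7: G0=0(const) G1=NOT G4=NOT 1=0 G2=G4|G0=1|0=1 G3=G1|G2=0|1=1 G4=G1|G4=0|1=1 -> 00111

00111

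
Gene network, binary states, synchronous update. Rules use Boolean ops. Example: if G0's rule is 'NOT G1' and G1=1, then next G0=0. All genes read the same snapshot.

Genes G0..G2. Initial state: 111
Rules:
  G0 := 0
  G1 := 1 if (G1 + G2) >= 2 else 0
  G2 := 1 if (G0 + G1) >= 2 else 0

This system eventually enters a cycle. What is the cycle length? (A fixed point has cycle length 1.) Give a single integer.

Answer: 1

Derivation:
Step 0: 111
Step 1: G0=0(const) G1=(1+1>=2)=1 G2=(1+1>=2)=1 -> 011
Step 2: G0=0(const) G1=(1+1>=2)=1 G2=(0+1>=2)=0 -> 010
Step 3: G0=0(const) G1=(1+0>=2)=0 G2=(0+1>=2)=0 -> 000
Step 4: G0=0(const) G1=(0+0>=2)=0 G2=(0+0>=2)=0 -> 000
State from step 4 equals state from step 3 -> cycle length 1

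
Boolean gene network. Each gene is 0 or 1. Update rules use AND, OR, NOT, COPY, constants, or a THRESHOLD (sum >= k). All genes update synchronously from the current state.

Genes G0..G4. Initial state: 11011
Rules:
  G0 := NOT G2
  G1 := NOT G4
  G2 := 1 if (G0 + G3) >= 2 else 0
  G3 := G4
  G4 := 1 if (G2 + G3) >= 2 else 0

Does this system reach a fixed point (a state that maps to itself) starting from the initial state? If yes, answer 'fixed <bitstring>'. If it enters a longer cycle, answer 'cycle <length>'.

Step 0: 11011
Step 1: G0=NOT G2=NOT 0=1 G1=NOT G4=NOT 1=0 G2=(1+1>=2)=1 G3=G4=1 G4=(0+1>=2)=0 -> 10110
Step 2: G0=NOT G2=NOT 1=0 G1=NOT G4=NOT 0=1 G2=(1+1>=2)=1 G3=G4=0 G4=(1+1>=2)=1 -> 01101
Step 3: G0=NOT G2=NOT 1=0 G1=NOT G4=NOT 1=0 G2=(0+0>=2)=0 G3=G4=1 G4=(1+0>=2)=0 -> 00010
Step 4: G0=NOT G2=NOT 0=1 G1=NOT G4=NOT 0=1 G2=(0+1>=2)=0 G3=G4=0 G4=(0+1>=2)=0 -> 11000
Step 5: G0=NOT G2=NOT 0=1 G1=NOT G4=NOT 0=1 G2=(1+0>=2)=0 G3=G4=0 G4=(0+0>=2)=0 -> 11000
Fixed point reached at step 4: 11000

Answer: fixed 11000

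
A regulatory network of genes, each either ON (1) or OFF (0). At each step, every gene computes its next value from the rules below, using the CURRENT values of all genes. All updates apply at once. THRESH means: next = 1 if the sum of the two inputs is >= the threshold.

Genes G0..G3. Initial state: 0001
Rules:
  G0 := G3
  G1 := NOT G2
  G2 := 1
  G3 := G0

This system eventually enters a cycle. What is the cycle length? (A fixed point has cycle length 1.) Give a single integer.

Answer: 2

Derivation:
Step 0: 0001
Step 1: G0=G3=1 G1=NOT G2=NOT 0=1 G2=1(const) G3=G0=0 -> 1110
Step 2: G0=G3=0 G1=NOT G2=NOT 1=0 G2=1(const) G3=G0=1 -> 0011
Step 3: G0=G3=1 G1=NOT G2=NOT 1=0 G2=1(const) G3=G0=0 -> 1010
Step 4: G0=G3=0 G1=NOT G2=NOT 1=0 G2=1(const) G3=G0=1 -> 0011
State from step 4 equals state from step 2 -> cycle length 2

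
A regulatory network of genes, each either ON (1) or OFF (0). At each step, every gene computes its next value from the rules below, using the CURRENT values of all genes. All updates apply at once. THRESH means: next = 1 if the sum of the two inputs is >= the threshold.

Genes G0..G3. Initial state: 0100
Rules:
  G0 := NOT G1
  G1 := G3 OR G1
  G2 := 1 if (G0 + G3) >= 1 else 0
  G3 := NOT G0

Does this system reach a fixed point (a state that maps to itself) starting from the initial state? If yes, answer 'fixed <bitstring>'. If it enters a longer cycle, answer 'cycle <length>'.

Answer: fixed 0111

Derivation:
Step 0: 0100
Step 1: G0=NOT G1=NOT 1=0 G1=G3|G1=0|1=1 G2=(0+0>=1)=0 G3=NOT G0=NOT 0=1 -> 0101
Step 2: G0=NOT G1=NOT 1=0 G1=G3|G1=1|1=1 G2=(0+1>=1)=1 G3=NOT G0=NOT 0=1 -> 0111
Step 3: G0=NOT G1=NOT 1=0 G1=G3|G1=1|1=1 G2=(0+1>=1)=1 G3=NOT G0=NOT 0=1 -> 0111
Fixed point reached at step 2: 0111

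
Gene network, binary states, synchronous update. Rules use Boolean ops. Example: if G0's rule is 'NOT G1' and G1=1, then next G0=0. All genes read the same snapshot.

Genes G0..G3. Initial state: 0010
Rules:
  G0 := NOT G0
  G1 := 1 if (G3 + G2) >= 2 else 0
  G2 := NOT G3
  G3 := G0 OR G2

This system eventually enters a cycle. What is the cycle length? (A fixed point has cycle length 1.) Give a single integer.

Step 0: 0010
Step 1: G0=NOT G0=NOT 0=1 G1=(0+1>=2)=0 G2=NOT G3=NOT 0=1 G3=G0|G2=0|1=1 -> 1011
Step 2: G0=NOT G0=NOT 1=0 G1=(1+1>=2)=1 G2=NOT G3=NOT 1=0 G3=G0|G2=1|1=1 -> 0101
Step 3: G0=NOT G0=NOT 0=1 G1=(1+0>=2)=0 G2=NOT G3=NOT 1=0 G3=G0|G2=0|0=0 -> 1000
Step 4: G0=NOT G0=NOT 1=0 G1=(0+0>=2)=0 G2=NOT G3=NOT 0=1 G3=G0|G2=1|0=1 -> 0011
Step 5: G0=NOT G0=NOT 0=1 G1=(1+1>=2)=1 G2=NOT G3=NOT 1=0 G3=G0|G2=0|1=1 -> 1101
Step 6: G0=NOT G0=NOT 1=0 G1=(1+0>=2)=0 G2=NOT G3=NOT 1=0 G3=G0|G2=1|0=1 -> 0001
Step 7: G0=NOT G0=NOT 0=1 G1=(1+0>=2)=0 G2=NOT G3=NOT 1=0 G3=G0|G2=0|0=0 -> 1000
State from step 7 equals state from step 3 -> cycle length 4

Answer: 4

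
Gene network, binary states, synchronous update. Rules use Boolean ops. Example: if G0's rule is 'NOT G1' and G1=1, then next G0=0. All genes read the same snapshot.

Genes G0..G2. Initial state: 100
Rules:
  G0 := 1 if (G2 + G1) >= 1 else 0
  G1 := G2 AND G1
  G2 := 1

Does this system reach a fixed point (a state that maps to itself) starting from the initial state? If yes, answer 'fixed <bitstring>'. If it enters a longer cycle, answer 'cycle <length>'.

Step 0: 100
Step 1: G0=(0+0>=1)=0 G1=G2&G1=0&0=0 G2=1(const) -> 001
Step 2: G0=(1+0>=1)=1 G1=G2&G1=1&0=0 G2=1(const) -> 101
Step 3: G0=(1+0>=1)=1 G1=G2&G1=1&0=0 G2=1(const) -> 101
Fixed point reached at step 2: 101

Answer: fixed 101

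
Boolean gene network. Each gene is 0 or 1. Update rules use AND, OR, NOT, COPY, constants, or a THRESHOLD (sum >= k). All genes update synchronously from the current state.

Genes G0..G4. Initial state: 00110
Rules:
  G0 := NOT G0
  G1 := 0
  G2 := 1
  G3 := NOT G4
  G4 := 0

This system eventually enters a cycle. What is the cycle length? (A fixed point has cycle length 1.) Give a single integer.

Step 0: 00110
Step 1: G0=NOT G0=NOT 0=1 G1=0(const) G2=1(const) G3=NOT G4=NOT 0=1 G4=0(const) -> 10110
Step 2: G0=NOT G0=NOT 1=0 G1=0(const) G2=1(const) G3=NOT G4=NOT 0=1 G4=0(const) -> 00110
State from step 2 equals state from step 0 -> cycle length 2

Answer: 2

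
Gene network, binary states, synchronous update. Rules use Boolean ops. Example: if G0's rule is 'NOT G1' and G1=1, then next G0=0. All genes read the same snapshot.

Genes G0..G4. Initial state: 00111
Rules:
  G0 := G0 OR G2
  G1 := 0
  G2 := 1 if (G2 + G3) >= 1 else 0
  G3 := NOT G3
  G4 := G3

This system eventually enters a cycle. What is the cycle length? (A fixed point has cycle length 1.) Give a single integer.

Answer: 2

Derivation:
Step 0: 00111
Step 1: G0=G0|G2=0|1=1 G1=0(const) G2=(1+1>=1)=1 G3=NOT G3=NOT 1=0 G4=G3=1 -> 10101
Step 2: G0=G0|G2=1|1=1 G1=0(const) G2=(1+0>=1)=1 G3=NOT G3=NOT 0=1 G4=G3=0 -> 10110
Step 3: G0=G0|G2=1|1=1 G1=0(const) G2=(1+1>=1)=1 G3=NOT G3=NOT 1=0 G4=G3=1 -> 10101
State from step 3 equals state from step 1 -> cycle length 2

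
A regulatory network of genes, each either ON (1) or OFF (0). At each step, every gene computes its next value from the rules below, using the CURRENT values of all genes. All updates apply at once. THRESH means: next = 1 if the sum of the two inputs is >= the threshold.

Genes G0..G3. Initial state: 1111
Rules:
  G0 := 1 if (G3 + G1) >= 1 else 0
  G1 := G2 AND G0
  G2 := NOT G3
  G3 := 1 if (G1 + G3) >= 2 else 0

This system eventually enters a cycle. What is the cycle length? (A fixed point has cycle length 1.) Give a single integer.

Step 0: 1111
Step 1: G0=(1+1>=1)=1 G1=G2&G0=1&1=1 G2=NOT G3=NOT 1=0 G3=(1+1>=2)=1 -> 1101
Step 2: G0=(1+1>=1)=1 G1=G2&G0=0&1=0 G2=NOT G3=NOT 1=0 G3=(1+1>=2)=1 -> 1001
Step 3: G0=(1+0>=1)=1 G1=G2&G0=0&1=0 G2=NOT G3=NOT 1=0 G3=(0+1>=2)=0 -> 1000
Step 4: G0=(0+0>=1)=0 G1=G2&G0=0&1=0 G2=NOT G3=NOT 0=1 G3=(0+0>=2)=0 -> 0010
Step 5: G0=(0+0>=1)=0 G1=G2&G0=1&0=0 G2=NOT G3=NOT 0=1 G3=(0+0>=2)=0 -> 0010
State from step 5 equals state from step 4 -> cycle length 1

Answer: 1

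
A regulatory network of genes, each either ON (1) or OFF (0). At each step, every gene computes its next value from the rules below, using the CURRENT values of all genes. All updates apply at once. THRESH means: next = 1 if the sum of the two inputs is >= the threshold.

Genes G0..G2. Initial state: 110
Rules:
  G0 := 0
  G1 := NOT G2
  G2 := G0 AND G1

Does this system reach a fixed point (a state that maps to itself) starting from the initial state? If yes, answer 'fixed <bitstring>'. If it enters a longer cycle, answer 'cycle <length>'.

Step 0: 110
Step 1: G0=0(const) G1=NOT G2=NOT 0=1 G2=G0&G1=1&1=1 -> 011
Step 2: G0=0(const) G1=NOT G2=NOT 1=0 G2=G0&G1=0&1=0 -> 000
Step 3: G0=0(const) G1=NOT G2=NOT 0=1 G2=G0&G1=0&0=0 -> 010
Step 4: G0=0(const) G1=NOT G2=NOT 0=1 G2=G0&G1=0&1=0 -> 010
Fixed point reached at step 3: 010

Answer: fixed 010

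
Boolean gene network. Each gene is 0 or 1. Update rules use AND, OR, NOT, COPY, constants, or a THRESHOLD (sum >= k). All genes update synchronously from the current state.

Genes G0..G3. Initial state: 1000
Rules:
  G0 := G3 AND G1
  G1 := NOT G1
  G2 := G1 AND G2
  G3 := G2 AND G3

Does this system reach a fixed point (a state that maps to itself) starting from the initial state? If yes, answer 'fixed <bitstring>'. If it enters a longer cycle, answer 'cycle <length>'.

Step 0: 1000
Step 1: G0=G3&G1=0&0=0 G1=NOT G1=NOT 0=1 G2=G1&G2=0&0=0 G3=G2&G3=0&0=0 -> 0100
Step 2: G0=G3&G1=0&1=0 G1=NOT G1=NOT 1=0 G2=G1&G2=1&0=0 G3=G2&G3=0&0=0 -> 0000
Step 3: G0=G3&G1=0&0=0 G1=NOT G1=NOT 0=1 G2=G1&G2=0&0=0 G3=G2&G3=0&0=0 -> 0100
Cycle of length 2 starting at step 1 -> no fixed point

Answer: cycle 2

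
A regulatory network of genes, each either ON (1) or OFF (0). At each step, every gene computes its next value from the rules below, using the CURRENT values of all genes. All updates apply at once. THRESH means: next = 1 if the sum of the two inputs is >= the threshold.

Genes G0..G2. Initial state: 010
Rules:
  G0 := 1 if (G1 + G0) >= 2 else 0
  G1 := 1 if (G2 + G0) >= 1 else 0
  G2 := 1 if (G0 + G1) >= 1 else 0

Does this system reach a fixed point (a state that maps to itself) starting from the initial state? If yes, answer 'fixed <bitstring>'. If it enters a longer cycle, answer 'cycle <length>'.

Step 0: 010
Step 1: G0=(1+0>=2)=0 G1=(0+0>=1)=0 G2=(0+1>=1)=1 -> 001
Step 2: G0=(0+0>=2)=0 G1=(1+0>=1)=1 G2=(0+0>=1)=0 -> 010
Cycle of length 2 starting at step 0 -> no fixed point

Answer: cycle 2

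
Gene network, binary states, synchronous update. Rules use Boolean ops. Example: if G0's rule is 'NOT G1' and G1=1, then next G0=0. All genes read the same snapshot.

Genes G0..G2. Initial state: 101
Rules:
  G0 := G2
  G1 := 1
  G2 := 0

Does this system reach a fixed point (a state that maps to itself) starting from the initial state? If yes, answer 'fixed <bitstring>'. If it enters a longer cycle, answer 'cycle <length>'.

Answer: fixed 010

Derivation:
Step 0: 101
Step 1: G0=G2=1 G1=1(const) G2=0(const) -> 110
Step 2: G0=G2=0 G1=1(const) G2=0(const) -> 010
Step 3: G0=G2=0 G1=1(const) G2=0(const) -> 010
Fixed point reached at step 2: 010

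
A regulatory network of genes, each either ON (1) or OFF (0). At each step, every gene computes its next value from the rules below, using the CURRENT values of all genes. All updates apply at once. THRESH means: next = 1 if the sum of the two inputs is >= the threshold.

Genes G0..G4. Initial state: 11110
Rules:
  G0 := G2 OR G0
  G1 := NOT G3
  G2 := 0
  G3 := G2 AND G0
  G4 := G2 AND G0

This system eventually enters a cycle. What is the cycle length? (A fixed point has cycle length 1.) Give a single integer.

Step 0: 11110
Step 1: G0=G2|G0=1|1=1 G1=NOT G3=NOT 1=0 G2=0(const) G3=G2&G0=1&1=1 G4=G2&G0=1&1=1 -> 10011
Step 2: G0=G2|G0=0|1=1 G1=NOT G3=NOT 1=0 G2=0(const) G3=G2&G0=0&1=0 G4=G2&G0=0&1=0 -> 10000
Step 3: G0=G2|G0=0|1=1 G1=NOT G3=NOT 0=1 G2=0(const) G3=G2&G0=0&1=0 G4=G2&G0=0&1=0 -> 11000
Step 4: G0=G2|G0=0|1=1 G1=NOT G3=NOT 0=1 G2=0(const) G3=G2&G0=0&1=0 G4=G2&G0=0&1=0 -> 11000
State from step 4 equals state from step 3 -> cycle length 1

Answer: 1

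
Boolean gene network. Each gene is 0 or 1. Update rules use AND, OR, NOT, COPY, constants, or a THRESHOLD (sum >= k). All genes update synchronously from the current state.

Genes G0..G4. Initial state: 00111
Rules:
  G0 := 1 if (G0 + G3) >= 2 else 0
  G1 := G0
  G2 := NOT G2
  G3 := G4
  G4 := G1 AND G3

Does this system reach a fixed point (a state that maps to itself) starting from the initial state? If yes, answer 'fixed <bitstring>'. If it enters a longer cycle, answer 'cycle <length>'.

Answer: cycle 2

Derivation:
Step 0: 00111
Step 1: G0=(0+1>=2)=0 G1=G0=0 G2=NOT G2=NOT 1=0 G3=G4=1 G4=G1&G3=0&1=0 -> 00010
Step 2: G0=(0+1>=2)=0 G1=G0=0 G2=NOT G2=NOT 0=1 G3=G4=0 G4=G1&G3=0&1=0 -> 00100
Step 3: G0=(0+0>=2)=0 G1=G0=0 G2=NOT G2=NOT 1=0 G3=G4=0 G4=G1&G3=0&0=0 -> 00000
Step 4: G0=(0+0>=2)=0 G1=G0=0 G2=NOT G2=NOT 0=1 G3=G4=0 G4=G1&G3=0&0=0 -> 00100
Cycle of length 2 starting at step 2 -> no fixed point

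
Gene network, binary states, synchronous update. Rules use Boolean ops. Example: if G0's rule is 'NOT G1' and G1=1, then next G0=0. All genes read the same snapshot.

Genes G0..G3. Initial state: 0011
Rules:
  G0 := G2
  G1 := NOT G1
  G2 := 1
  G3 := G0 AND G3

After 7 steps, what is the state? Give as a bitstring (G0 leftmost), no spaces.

Step 1: G0=G2=1 G1=NOT G1=NOT 0=1 G2=1(const) G3=G0&G3=0&1=0 -> 1110
Step 2: G0=G2=1 G1=NOT G1=NOT 1=0 G2=1(const) G3=G0&G3=1&0=0 -> 1010
Step 3: G0=G2=1 G1=NOT G1=NOT 0=1 G2=1(const) G3=G0&G3=1&0=0 -> 1110
Step 4: G0=G2=1 G1=NOT G1=NOT 1=0 G2=1(const) G3=G0&G3=1&0=0 -> 1010
Step 5: G0=G2=1 G1=NOT G1=NOT 0=1 G2=1(const) G3=G0&G3=1&0=0 -> 1110
Step 6: G0=G2=1 G1=NOT G1=NOT 1=0 G2=1(const) G3=G0&G3=1&0=0 -> 1010
Step 7: G0=G2=1 G1=NOT G1=NOT 0=1 G2=1(const) G3=G0&G3=1&0=0 -> 1110

1110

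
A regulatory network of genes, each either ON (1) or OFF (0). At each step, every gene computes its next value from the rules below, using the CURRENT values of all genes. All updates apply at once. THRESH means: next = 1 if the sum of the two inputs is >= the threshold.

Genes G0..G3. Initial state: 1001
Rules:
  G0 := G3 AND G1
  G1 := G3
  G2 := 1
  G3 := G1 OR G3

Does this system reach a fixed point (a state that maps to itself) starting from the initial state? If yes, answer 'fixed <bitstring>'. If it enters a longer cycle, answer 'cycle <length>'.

Step 0: 1001
Step 1: G0=G3&G1=1&0=0 G1=G3=1 G2=1(const) G3=G1|G3=0|1=1 -> 0111
Step 2: G0=G3&G1=1&1=1 G1=G3=1 G2=1(const) G3=G1|G3=1|1=1 -> 1111
Step 3: G0=G3&G1=1&1=1 G1=G3=1 G2=1(const) G3=G1|G3=1|1=1 -> 1111
Fixed point reached at step 2: 1111

Answer: fixed 1111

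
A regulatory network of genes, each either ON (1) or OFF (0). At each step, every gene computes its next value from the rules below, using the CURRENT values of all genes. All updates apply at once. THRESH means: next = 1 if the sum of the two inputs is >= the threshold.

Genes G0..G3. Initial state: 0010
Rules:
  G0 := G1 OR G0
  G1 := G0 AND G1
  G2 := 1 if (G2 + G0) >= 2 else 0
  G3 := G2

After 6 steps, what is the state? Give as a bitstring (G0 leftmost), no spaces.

Step 1: G0=G1|G0=0|0=0 G1=G0&G1=0&0=0 G2=(1+0>=2)=0 G3=G2=1 -> 0001
Step 2: G0=G1|G0=0|0=0 G1=G0&G1=0&0=0 G2=(0+0>=2)=0 G3=G2=0 -> 0000
Step 3: G0=G1|G0=0|0=0 G1=G0&G1=0&0=0 G2=(0+0>=2)=0 G3=G2=0 -> 0000
Step 4: G0=G1|G0=0|0=0 G1=G0&G1=0&0=0 G2=(0+0>=2)=0 G3=G2=0 -> 0000
Step 5: G0=G1|G0=0|0=0 G1=G0&G1=0&0=0 G2=(0+0>=2)=0 G3=G2=0 -> 0000
Step 6: G0=G1|G0=0|0=0 G1=G0&G1=0&0=0 G2=(0+0>=2)=0 G3=G2=0 -> 0000

0000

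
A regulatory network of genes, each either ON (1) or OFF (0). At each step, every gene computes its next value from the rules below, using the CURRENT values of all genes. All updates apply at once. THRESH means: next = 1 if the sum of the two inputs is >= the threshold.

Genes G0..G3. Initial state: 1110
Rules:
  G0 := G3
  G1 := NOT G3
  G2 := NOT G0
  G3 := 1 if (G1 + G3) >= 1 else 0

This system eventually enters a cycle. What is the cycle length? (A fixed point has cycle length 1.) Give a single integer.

Step 0: 1110
Step 1: G0=G3=0 G1=NOT G3=NOT 0=1 G2=NOT G0=NOT 1=0 G3=(1+0>=1)=1 -> 0101
Step 2: G0=G3=1 G1=NOT G3=NOT 1=0 G2=NOT G0=NOT 0=1 G3=(1+1>=1)=1 -> 1011
Step 3: G0=G3=1 G1=NOT G3=NOT 1=0 G2=NOT G0=NOT 1=0 G3=(0+1>=1)=1 -> 1001
Step 4: G0=G3=1 G1=NOT G3=NOT 1=0 G2=NOT G0=NOT 1=0 G3=(0+1>=1)=1 -> 1001
State from step 4 equals state from step 3 -> cycle length 1

Answer: 1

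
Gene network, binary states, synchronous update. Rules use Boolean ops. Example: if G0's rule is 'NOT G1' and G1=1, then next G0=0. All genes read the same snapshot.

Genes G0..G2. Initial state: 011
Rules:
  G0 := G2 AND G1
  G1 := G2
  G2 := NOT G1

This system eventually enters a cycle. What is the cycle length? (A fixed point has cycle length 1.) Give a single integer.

Answer: 4

Derivation:
Step 0: 011
Step 1: G0=G2&G1=1&1=1 G1=G2=1 G2=NOT G1=NOT 1=0 -> 110
Step 2: G0=G2&G1=0&1=0 G1=G2=0 G2=NOT G1=NOT 1=0 -> 000
Step 3: G0=G2&G1=0&0=0 G1=G2=0 G2=NOT G1=NOT 0=1 -> 001
Step 4: G0=G2&G1=1&0=0 G1=G2=1 G2=NOT G1=NOT 0=1 -> 011
State from step 4 equals state from step 0 -> cycle length 4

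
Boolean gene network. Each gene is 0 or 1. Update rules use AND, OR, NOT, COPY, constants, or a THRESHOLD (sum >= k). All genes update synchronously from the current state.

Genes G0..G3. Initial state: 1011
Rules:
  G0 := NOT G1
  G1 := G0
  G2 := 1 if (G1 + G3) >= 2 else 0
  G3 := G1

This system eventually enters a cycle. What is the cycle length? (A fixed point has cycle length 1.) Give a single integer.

Answer: 4

Derivation:
Step 0: 1011
Step 1: G0=NOT G1=NOT 0=1 G1=G0=1 G2=(0+1>=2)=0 G3=G1=0 -> 1100
Step 2: G0=NOT G1=NOT 1=0 G1=G0=1 G2=(1+0>=2)=0 G3=G1=1 -> 0101
Step 3: G0=NOT G1=NOT 1=0 G1=G0=0 G2=(1+1>=2)=1 G3=G1=1 -> 0011
Step 4: G0=NOT G1=NOT 0=1 G1=G0=0 G2=(0+1>=2)=0 G3=G1=0 -> 1000
Step 5: G0=NOT G1=NOT 0=1 G1=G0=1 G2=(0+0>=2)=0 G3=G1=0 -> 1100
State from step 5 equals state from step 1 -> cycle length 4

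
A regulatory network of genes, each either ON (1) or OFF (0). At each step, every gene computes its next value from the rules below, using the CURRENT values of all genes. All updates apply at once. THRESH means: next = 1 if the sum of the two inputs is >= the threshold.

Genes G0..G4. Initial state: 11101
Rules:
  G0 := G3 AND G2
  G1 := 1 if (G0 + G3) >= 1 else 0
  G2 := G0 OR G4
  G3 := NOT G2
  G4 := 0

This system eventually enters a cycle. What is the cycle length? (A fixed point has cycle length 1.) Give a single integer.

Step 0: 11101
Step 1: G0=G3&G2=0&1=0 G1=(1+0>=1)=1 G2=G0|G4=1|1=1 G3=NOT G2=NOT 1=0 G4=0(const) -> 01100
Step 2: G0=G3&G2=0&1=0 G1=(0+0>=1)=0 G2=G0|G4=0|0=0 G3=NOT G2=NOT 1=0 G4=0(const) -> 00000
Step 3: G0=G3&G2=0&0=0 G1=(0+0>=1)=0 G2=G0|G4=0|0=0 G3=NOT G2=NOT 0=1 G4=0(const) -> 00010
Step 4: G0=G3&G2=1&0=0 G1=(0+1>=1)=1 G2=G0|G4=0|0=0 G3=NOT G2=NOT 0=1 G4=0(const) -> 01010
Step 5: G0=G3&G2=1&0=0 G1=(0+1>=1)=1 G2=G0|G4=0|0=0 G3=NOT G2=NOT 0=1 G4=0(const) -> 01010
State from step 5 equals state from step 4 -> cycle length 1

Answer: 1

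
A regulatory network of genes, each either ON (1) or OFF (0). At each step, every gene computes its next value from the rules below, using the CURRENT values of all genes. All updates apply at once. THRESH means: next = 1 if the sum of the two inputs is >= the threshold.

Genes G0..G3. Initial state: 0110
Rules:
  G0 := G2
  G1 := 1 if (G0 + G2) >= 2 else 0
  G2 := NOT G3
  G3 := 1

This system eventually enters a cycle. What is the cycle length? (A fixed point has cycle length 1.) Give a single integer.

Answer: 1

Derivation:
Step 0: 0110
Step 1: G0=G2=1 G1=(0+1>=2)=0 G2=NOT G3=NOT 0=1 G3=1(const) -> 1011
Step 2: G0=G2=1 G1=(1+1>=2)=1 G2=NOT G3=NOT 1=0 G3=1(const) -> 1101
Step 3: G0=G2=0 G1=(1+0>=2)=0 G2=NOT G3=NOT 1=0 G3=1(const) -> 0001
Step 4: G0=G2=0 G1=(0+0>=2)=0 G2=NOT G3=NOT 1=0 G3=1(const) -> 0001
State from step 4 equals state from step 3 -> cycle length 1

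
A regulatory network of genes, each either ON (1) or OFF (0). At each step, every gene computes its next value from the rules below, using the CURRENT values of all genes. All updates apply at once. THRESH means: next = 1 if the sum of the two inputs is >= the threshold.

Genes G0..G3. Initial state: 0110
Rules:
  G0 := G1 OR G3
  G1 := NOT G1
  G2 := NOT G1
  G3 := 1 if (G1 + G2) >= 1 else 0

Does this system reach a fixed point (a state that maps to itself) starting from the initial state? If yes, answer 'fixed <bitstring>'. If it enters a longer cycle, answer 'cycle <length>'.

Answer: cycle 2

Derivation:
Step 0: 0110
Step 1: G0=G1|G3=1|0=1 G1=NOT G1=NOT 1=0 G2=NOT G1=NOT 1=0 G3=(1+1>=1)=1 -> 1001
Step 2: G0=G1|G3=0|1=1 G1=NOT G1=NOT 0=1 G2=NOT G1=NOT 0=1 G3=(0+0>=1)=0 -> 1110
Step 3: G0=G1|G3=1|0=1 G1=NOT G1=NOT 1=0 G2=NOT G1=NOT 1=0 G3=(1+1>=1)=1 -> 1001
Cycle of length 2 starting at step 1 -> no fixed point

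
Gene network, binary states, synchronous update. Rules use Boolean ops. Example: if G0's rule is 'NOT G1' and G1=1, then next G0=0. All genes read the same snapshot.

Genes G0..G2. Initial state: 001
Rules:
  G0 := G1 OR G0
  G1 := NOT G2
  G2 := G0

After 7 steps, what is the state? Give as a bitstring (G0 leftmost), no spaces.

Step 1: G0=G1|G0=0|0=0 G1=NOT G2=NOT 1=0 G2=G0=0 -> 000
Step 2: G0=G1|G0=0|0=0 G1=NOT G2=NOT 0=1 G2=G0=0 -> 010
Step 3: G0=G1|G0=1|0=1 G1=NOT G2=NOT 0=1 G2=G0=0 -> 110
Step 4: G0=G1|G0=1|1=1 G1=NOT G2=NOT 0=1 G2=G0=1 -> 111
Step 5: G0=G1|G0=1|1=1 G1=NOT G2=NOT 1=0 G2=G0=1 -> 101
Step 6: G0=G1|G0=0|1=1 G1=NOT G2=NOT 1=0 G2=G0=1 -> 101
Step 7: G0=G1|G0=0|1=1 G1=NOT G2=NOT 1=0 G2=G0=1 -> 101

101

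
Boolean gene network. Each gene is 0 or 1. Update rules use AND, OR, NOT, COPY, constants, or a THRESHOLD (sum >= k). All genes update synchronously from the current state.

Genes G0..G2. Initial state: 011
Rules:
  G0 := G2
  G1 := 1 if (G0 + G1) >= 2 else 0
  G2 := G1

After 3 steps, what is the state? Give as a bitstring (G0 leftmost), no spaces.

Step 1: G0=G2=1 G1=(0+1>=2)=0 G2=G1=1 -> 101
Step 2: G0=G2=1 G1=(1+0>=2)=0 G2=G1=0 -> 100
Step 3: G0=G2=0 G1=(1+0>=2)=0 G2=G1=0 -> 000

000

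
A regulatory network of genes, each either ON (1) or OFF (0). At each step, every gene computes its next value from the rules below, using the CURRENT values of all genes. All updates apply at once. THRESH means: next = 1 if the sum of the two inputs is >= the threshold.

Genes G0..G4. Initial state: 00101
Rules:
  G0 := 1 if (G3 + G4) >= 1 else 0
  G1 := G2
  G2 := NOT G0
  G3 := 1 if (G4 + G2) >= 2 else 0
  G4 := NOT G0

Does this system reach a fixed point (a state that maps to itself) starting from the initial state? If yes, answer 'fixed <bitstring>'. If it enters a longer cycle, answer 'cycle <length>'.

Answer: cycle 5

Derivation:
Step 0: 00101
Step 1: G0=(0+1>=1)=1 G1=G2=1 G2=NOT G0=NOT 0=1 G3=(1+1>=2)=1 G4=NOT G0=NOT 0=1 -> 11111
Step 2: G0=(1+1>=1)=1 G1=G2=1 G2=NOT G0=NOT 1=0 G3=(1+1>=2)=1 G4=NOT G0=NOT 1=0 -> 11010
Step 3: G0=(1+0>=1)=1 G1=G2=0 G2=NOT G0=NOT 1=0 G3=(0+0>=2)=0 G4=NOT G0=NOT 1=0 -> 10000
Step 4: G0=(0+0>=1)=0 G1=G2=0 G2=NOT G0=NOT 1=0 G3=(0+0>=2)=0 G4=NOT G0=NOT 1=0 -> 00000
Step 5: G0=(0+0>=1)=0 G1=G2=0 G2=NOT G0=NOT 0=1 G3=(0+0>=2)=0 G4=NOT G0=NOT 0=1 -> 00101
Cycle of length 5 starting at step 0 -> no fixed point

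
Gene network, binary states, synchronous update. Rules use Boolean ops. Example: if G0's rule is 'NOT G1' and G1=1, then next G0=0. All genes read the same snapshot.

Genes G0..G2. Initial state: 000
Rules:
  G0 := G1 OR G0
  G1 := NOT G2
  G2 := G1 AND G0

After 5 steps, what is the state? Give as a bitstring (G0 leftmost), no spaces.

Step 1: G0=G1|G0=0|0=0 G1=NOT G2=NOT 0=1 G2=G1&G0=0&0=0 -> 010
Step 2: G0=G1|G0=1|0=1 G1=NOT G2=NOT 0=1 G2=G1&G0=1&0=0 -> 110
Step 3: G0=G1|G0=1|1=1 G1=NOT G2=NOT 0=1 G2=G1&G0=1&1=1 -> 111
Step 4: G0=G1|G0=1|1=1 G1=NOT G2=NOT 1=0 G2=G1&G0=1&1=1 -> 101
Step 5: G0=G1|G0=0|1=1 G1=NOT G2=NOT 1=0 G2=G1&G0=0&1=0 -> 100

100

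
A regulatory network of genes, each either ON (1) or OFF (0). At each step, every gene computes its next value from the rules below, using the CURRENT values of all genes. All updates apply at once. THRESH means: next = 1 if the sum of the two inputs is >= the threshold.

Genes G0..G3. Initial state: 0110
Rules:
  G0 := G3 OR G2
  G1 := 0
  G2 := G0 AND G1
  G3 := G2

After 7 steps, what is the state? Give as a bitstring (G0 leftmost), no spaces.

Step 1: G0=G3|G2=0|1=1 G1=0(const) G2=G0&G1=0&1=0 G3=G2=1 -> 1001
Step 2: G0=G3|G2=1|0=1 G1=0(const) G2=G0&G1=1&0=0 G3=G2=0 -> 1000
Step 3: G0=G3|G2=0|0=0 G1=0(const) G2=G0&G1=1&0=0 G3=G2=0 -> 0000
Step 4: G0=G3|G2=0|0=0 G1=0(const) G2=G0&G1=0&0=0 G3=G2=0 -> 0000
Step 5: G0=G3|G2=0|0=0 G1=0(const) G2=G0&G1=0&0=0 G3=G2=0 -> 0000
Step 6: G0=G3|G2=0|0=0 G1=0(const) G2=G0&G1=0&0=0 G3=G2=0 -> 0000
Step 7: G0=G3|G2=0|0=0 G1=0(const) G2=G0&G1=0&0=0 G3=G2=0 -> 0000

0000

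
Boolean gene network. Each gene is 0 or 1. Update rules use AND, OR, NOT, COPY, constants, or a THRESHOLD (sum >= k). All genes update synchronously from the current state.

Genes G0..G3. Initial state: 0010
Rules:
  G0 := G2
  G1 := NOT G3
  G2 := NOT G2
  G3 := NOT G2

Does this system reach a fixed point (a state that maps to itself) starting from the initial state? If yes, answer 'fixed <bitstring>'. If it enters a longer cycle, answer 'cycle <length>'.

Answer: cycle 2

Derivation:
Step 0: 0010
Step 1: G0=G2=1 G1=NOT G3=NOT 0=1 G2=NOT G2=NOT 1=0 G3=NOT G2=NOT 1=0 -> 1100
Step 2: G0=G2=0 G1=NOT G3=NOT 0=1 G2=NOT G2=NOT 0=1 G3=NOT G2=NOT 0=1 -> 0111
Step 3: G0=G2=1 G1=NOT G3=NOT 1=0 G2=NOT G2=NOT 1=0 G3=NOT G2=NOT 1=0 -> 1000
Step 4: G0=G2=0 G1=NOT G3=NOT 0=1 G2=NOT G2=NOT 0=1 G3=NOT G2=NOT 0=1 -> 0111
Cycle of length 2 starting at step 2 -> no fixed point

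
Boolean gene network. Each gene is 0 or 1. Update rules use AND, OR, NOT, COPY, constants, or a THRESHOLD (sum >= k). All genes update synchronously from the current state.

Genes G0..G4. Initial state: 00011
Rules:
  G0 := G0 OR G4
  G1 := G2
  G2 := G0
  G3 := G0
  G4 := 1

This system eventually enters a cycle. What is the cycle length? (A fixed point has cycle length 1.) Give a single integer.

Answer: 1

Derivation:
Step 0: 00011
Step 1: G0=G0|G4=0|1=1 G1=G2=0 G2=G0=0 G3=G0=0 G4=1(const) -> 10001
Step 2: G0=G0|G4=1|1=1 G1=G2=0 G2=G0=1 G3=G0=1 G4=1(const) -> 10111
Step 3: G0=G0|G4=1|1=1 G1=G2=1 G2=G0=1 G3=G0=1 G4=1(const) -> 11111
Step 4: G0=G0|G4=1|1=1 G1=G2=1 G2=G0=1 G3=G0=1 G4=1(const) -> 11111
State from step 4 equals state from step 3 -> cycle length 1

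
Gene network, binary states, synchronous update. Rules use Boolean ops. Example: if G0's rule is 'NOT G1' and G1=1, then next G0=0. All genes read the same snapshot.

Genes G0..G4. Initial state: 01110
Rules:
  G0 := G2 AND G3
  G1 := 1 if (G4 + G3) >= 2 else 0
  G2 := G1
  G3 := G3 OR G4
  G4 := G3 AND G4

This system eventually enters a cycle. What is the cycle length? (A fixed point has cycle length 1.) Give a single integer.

Step 0: 01110
Step 1: G0=G2&G3=1&1=1 G1=(0+1>=2)=0 G2=G1=1 G3=G3|G4=1|0=1 G4=G3&G4=1&0=0 -> 10110
Step 2: G0=G2&G3=1&1=1 G1=(0+1>=2)=0 G2=G1=0 G3=G3|G4=1|0=1 G4=G3&G4=1&0=0 -> 10010
Step 3: G0=G2&G3=0&1=0 G1=(0+1>=2)=0 G2=G1=0 G3=G3|G4=1|0=1 G4=G3&G4=1&0=0 -> 00010
Step 4: G0=G2&G3=0&1=0 G1=(0+1>=2)=0 G2=G1=0 G3=G3|G4=1|0=1 G4=G3&G4=1&0=0 -> 00010
State from step 4 equals state from step 3 -> cycle length 1

Answer: 1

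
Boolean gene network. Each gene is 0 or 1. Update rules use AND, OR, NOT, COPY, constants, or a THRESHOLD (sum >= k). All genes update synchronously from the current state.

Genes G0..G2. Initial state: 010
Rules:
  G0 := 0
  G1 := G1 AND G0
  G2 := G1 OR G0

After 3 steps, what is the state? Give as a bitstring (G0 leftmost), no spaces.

Step 1: G0=0(const) G1=G1&G0=1&0=0 G2=G1|G0=1|0=1 -> 001
Step 2: G0=0(const) G1=G1&G0=0&0=0 G2=G1|G0=0|0=0 -> 000
Step 3: G0=0(const) G1=G1&G0=0&0=0 G2=G1|G0=0|0=0 -> 000

000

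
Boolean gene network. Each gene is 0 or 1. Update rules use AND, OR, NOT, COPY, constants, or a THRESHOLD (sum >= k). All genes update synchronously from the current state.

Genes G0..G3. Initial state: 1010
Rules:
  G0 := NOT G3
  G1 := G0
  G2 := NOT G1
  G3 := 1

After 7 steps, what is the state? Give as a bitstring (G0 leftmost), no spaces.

Step 1: G0=NOT G3=NOT 0=1 G1=G0=1 G2=NOT G1=NOT 0=1 G3=1(const) -> 1111
Step 2: G0=NOT G3=NOT 1=0 G1=G0=1 G2=NOT G1=NOT 1=0 G3=1(const) -> 0101
Step 3: G0=NOT G3=NOT 1=0 G1=G0=0 G2=NOT G1=NOT 1=0 G3=1(const) -> 0001
Step 4: G0=NOT G3=NOT 1=0 G1=G0=0 G2=NOT G1=NOT 0=1 G3=1(const) -> 0011
Step 5: G0=NOT G3=NOT 1=0 G1=G0=0 G2=NOT G1=NOT 0=1 G3=1(const) -> 0011
Step 6: G0=NOT G3=NOT 1=0 G1=G0=0 G2=NOT G1=NOT 0=1 G3=1(const) -> 0011
Step 7: G0=NOT G3=NOT 1=0 G1=G0=0 G2=NOT G1=NOT 0=1 G3=1(const) -> 0011

0011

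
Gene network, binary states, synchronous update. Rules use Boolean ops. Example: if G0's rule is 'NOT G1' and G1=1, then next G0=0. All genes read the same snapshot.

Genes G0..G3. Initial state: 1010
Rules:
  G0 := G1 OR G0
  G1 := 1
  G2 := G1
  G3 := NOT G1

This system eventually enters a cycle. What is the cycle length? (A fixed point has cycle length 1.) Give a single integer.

Step 0: 1010
Step 1: G0=G1|G0=0|1=1 G1=1(const) G2=G1=0 G3=NOT G1=NOT 0=1 -> 1101
Step 2: G0=G1|G0=1|1=1 G1=1(const) G2=G1=1 G3=NOT G1=NOT 1=0 -> 1110
Step 3: G0=G1|G0=1|1=1 G1=1(const) G2=G1=1 G3=NOT G1=NOT 1=0 -> 1110
State from step 3 equals state from step 2 -> cycle length 1

Answer: 1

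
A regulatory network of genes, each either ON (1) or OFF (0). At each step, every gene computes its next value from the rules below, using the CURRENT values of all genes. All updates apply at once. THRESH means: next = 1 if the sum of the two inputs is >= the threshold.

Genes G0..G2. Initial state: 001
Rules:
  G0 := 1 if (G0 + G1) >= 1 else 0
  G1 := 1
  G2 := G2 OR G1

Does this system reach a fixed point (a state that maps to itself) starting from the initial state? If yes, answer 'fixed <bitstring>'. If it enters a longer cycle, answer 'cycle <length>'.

Step 0: 001
Step 1: G0=(0+0>=1)=0 G1=1(const) G2=G2|G1=1|0=1 -> 011
Step 2: G0=(0+1>=1)=1 G1=1(const) G2=G2|G1=1|1=1 -> 111
Step 3: G0=(1+1>=1)=1 G1=1(const) G2=G2|G1=1|1=1 -> 111
Fixed point reached at step 2: 111

Answer: fixed 111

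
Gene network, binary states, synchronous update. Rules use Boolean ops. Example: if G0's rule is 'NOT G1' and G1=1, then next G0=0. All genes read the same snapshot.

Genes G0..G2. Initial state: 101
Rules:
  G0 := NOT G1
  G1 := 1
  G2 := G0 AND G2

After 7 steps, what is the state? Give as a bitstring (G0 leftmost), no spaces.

Step 1: G0=NOT G1=NOT 0=1 G1=1(const) G2=G0&G2=1&1=1 -> 111
Step 2: G0=NOT G1=NOT 1=0 G1=1(const) G2=G0&G2=1&1=1 -> 011
Step 3: G0=NOT G1=NOT 1=0 G1=1(const) G2=G0&G2=0&1=0 -> 010
Step 4: G0=NOT G1=NOT 1=0 G1=1(const) G2=G0&G2=0&0=0 -> 010
Step 5: G0=NOT G1=NOT 1=0 G1=1(const) G2=G0&G2=0&0=0 -> 010
Step 6: G0=NOT G1=NOT 1=0 G1=1(const) G2=G0&G2=0&0=0 -> 010
Step 7: G0=NOT G1=NOT 1=0 G1=1(const) G2=G0&G2=0&0=0 -> 010

010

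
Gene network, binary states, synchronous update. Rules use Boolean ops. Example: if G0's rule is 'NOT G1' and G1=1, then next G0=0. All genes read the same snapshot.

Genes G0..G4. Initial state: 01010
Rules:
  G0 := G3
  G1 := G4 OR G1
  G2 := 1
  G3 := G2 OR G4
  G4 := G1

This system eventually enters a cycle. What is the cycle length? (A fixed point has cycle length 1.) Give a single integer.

Step 0: 01010
Step 1: G0=G3=1 G1=G4|G1=0|1=1 G2=1(const) G3=G2|G4=0|0=0 G4=G1=1 -> 11101
Step 2: G0=G3=0 G1=G4|G1=1|1=1 G2=1(const) G3=G2|G4=1|1=1 G4=G1=1 -> 01111
Step 3: G0=G3=1 G1=G4|G1=1|1=1 G2=1(const) G3=G2|G4=1|1=1 G4=G1=1 -> 11111
Step 4: G0=G3=1 G1=G4|G1=1|1=1 G2=1(const) G3=G2|G4=1|1=1 G4=G1=1 -> 11111
State from step 4 equals state from step 3 -> cycle length 1

Answer: 1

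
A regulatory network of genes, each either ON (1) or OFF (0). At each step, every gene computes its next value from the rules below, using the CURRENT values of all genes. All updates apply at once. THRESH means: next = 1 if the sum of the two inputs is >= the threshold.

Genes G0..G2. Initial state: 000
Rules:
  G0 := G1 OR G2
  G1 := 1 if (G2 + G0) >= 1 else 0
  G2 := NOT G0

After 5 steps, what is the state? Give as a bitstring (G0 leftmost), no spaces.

Step 1: G0=G1|G2=0|0=0 G1=(0+0>=1)=0 G2=NOT G0=NOT 0=1 -> 001
Step 2: G0=G1|G2=0|1=1 G1=(1+0>=1)=1 G2=NOT G0=NOT 0=1 -> 111
Step 3: G0=G1|G2=1|1=1 G1=(1+1>=1)=1 G2=NOT G0=NOT 1=0 -> 110
Step 4: G0=G1|G2=1|0=1 G1=(0+1>=1)=1 G2=NOT G0=NOT 1=0 -> 110
Step 5: G0=G1|G2=1|0=1 G1=(0+1>=1)=1 G2=NOT G0=NOT 1=0 -> 110

110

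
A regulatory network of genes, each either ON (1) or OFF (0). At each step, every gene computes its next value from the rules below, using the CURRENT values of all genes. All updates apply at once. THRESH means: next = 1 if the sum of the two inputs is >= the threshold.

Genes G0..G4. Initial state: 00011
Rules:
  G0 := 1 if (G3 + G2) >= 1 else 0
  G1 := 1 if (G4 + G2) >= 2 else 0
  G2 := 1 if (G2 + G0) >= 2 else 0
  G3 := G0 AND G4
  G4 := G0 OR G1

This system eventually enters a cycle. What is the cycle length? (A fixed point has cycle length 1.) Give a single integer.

Answer: 1

Derivation:
Step 0: 00011
Step 1: G0=(1+0>=1)=1 G1=(1+0>=2)=0 G2=(0+0>=2)=0 G3=G0&G4=0&1=0 G4=G0|G1=0|0=0 -> 10000
Step 2: G0=(0+0>=1)=0 G1=(0+0>=2)=0 G2=(0+1>=2)=0 G3=G0&G4=1&0=0 G4=G0|G1=1|0=1 -> 00001
Step 3: G0=(0+0>=1)=0 G1=(1+0>=2)=0 G2=(0+0>=2)=0 G3=G0&G4=0&1=0 G4=G0|G1=0|0=0 -> 00000
Step 4: G0=(0+0>=1)=0 G1=(0+0>=2)=0 G2=(0+0>=2)=0 G3=G0&G4=0&0=0 G4=G0|G1=0|0=0 -> 00000
State from step 4 equals state from step 3 -> cycle length 1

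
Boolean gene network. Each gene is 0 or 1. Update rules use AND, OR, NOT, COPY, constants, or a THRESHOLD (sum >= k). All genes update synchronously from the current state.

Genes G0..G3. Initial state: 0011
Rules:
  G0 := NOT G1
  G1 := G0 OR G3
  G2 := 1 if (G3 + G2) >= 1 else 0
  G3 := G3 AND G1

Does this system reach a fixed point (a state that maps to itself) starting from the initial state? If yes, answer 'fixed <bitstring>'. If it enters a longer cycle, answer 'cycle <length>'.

Step 0: 0011
Step 1: G0=NOT G1=NOT 0=1 G1=G0|G3=0|1=1 G2=(1+1>=1)=1 G3=G3&G1=1&0=0 -> 1110
Step 2: G0=NOT G1=NOT 1=0 G1=G0|G3=1|0=1 G2=(0+1>=1)=1 G3=G3&G1=0&1=0 -> 0110
Step 3: G0=NOT G1=NOT 1=0 G1=G0|G3=0|0=0 G2=(0+1>=1)=1 G3=G3&G1=0&1=0 -> 0010
Step 4: G0=NOT G1=NOT 0=1 G1=G0|G3=0|0=0 G2=(0+1>=1)=1 G3=G3&G1=0&0=0 -> 1010
Step 5: G0=NOT G1=NOT 0=1 G1=G0|G3=1|0=1 G2=(0+1>=1)=1 G3=G3&G1=0&0=0 -> 1110
Cycle of length 4 starting at step 1 -> no fixed point

Answer: cycle 4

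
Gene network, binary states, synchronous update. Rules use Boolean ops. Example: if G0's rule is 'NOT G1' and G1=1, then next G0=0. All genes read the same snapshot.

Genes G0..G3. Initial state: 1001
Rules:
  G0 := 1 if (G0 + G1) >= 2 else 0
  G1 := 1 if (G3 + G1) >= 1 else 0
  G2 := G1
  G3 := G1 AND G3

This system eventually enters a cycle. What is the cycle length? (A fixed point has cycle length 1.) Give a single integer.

Step 0: 1001
Step 1: G0=(1+0>=2)=0 G1=(1+0>=1)=1 G2=G1=0 G3=G1&G3=0&1=0 -> 0100
Step 2: G0=(0+1>=2)=0 G1=(0+1>=1)=1 G2=G1=1 G3=G1&G3=1&0=0 -> 0110
Step 3: G0=(0+1>=2)=0 G1=(0+1>=1)=1 G2=G1=1 G3=G1&G3=1&0=0 -> 0110
State from step 3 equals state from step 2 -> cycle length 1

Answer: 1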